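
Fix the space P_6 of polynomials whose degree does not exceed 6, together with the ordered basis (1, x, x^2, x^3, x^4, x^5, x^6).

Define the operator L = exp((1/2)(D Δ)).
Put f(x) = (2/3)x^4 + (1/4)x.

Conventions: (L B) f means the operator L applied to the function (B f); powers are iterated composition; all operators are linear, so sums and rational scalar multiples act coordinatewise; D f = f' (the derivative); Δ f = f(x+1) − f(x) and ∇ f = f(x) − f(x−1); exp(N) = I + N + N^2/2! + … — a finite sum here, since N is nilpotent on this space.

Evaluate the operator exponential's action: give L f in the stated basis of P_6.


the result is g(x) = (2/3)x^4 + 4x^2 + (17/4)x + 10/3

order-1 term: 4x^2 + 4x + 4/3
order-2 term: 2
the series for exp((1/2)(D Δ)) f terminates at order 2
exp((1/2)(D Δ)) f = (2/3)x^4 + 4x^2 + (17/4)x + 10/3


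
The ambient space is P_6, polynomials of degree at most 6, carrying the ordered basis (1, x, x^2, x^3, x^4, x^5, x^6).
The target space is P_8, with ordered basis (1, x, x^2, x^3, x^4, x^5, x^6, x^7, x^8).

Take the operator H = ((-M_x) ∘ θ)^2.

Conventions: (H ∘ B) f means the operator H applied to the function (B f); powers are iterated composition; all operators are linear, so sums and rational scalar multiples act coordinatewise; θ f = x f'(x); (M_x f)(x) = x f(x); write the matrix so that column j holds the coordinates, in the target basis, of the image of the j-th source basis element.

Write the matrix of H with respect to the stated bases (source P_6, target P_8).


the matrix is [[0, 0, 0, 0, 0, 0, 0]; [0, 0, 0, 0, 0, 0, 0]; [0, 0, 0, 0, 0, 0, 0]; [0, 2, 0, 0, 0, 0, 0]; [0, 0, 6, 0, 0, 0, 0]; [0, 0, 0, 12, 0, 0, 0]; [0, 0, 0, 0, 20, 0, 0]; [0, 0, 0, 0, 0, 30, 0]; [0, 0, 0, 0, 0, 0, 42]] (rows listed top to bottom)

image of 1: 0
image of x: 2x^3
image of x^2: 6x^4
image of x^3: 12x^5
image of x^4: 20x^6
image of x^5: 30x^7
image of x^6: 42x^8
each image's coordinates form column j of the matrix


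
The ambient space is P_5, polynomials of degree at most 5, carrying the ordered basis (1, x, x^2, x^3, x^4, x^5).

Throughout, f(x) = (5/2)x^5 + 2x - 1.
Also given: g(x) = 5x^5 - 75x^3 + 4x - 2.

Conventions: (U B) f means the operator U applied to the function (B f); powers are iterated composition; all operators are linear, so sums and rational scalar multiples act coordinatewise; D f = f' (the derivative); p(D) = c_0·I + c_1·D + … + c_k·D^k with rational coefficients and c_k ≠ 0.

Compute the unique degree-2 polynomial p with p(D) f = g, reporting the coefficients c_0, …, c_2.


D^0 f = (5/2)x^5 + 2x - 1
D^1 f = (25/2)x^4 + 2
D^2 f = 50x^3
matching coefficients of g against c_0 f + c_1 Df + … from the top degree down determines the c_i
solution: c_0 = 2, c_1 = 0, c_2 = -3/2

p(D) = 2·I − (3/2)·D^2, i.e. c_0 = 2, c_1 = 0, c_2 = -3/2


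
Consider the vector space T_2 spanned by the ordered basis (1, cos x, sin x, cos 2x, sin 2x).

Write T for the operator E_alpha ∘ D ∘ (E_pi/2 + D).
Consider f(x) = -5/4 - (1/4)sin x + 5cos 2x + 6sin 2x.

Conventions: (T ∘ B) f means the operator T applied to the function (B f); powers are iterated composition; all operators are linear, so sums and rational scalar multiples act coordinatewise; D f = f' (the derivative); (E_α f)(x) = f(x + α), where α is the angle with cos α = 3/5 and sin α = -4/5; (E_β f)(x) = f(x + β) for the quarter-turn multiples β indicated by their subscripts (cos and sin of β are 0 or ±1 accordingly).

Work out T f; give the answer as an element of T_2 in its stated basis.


E_pi/2 f = -5/4 - (1/4)cos x - 5cos 2x - 6sin 2x
D f = -(1/4)cos x + 12cos 2x - 10sin 2x
(E_pi/2 + D) f = -5/4 - (1/2)cos x + 7cos 2x - 16sin 2x
D (E_pi/2 + D) f = (1/2)sin x - 32cos 2x - 14sin 2x
E_alpha (D ∘ (E_pi/2 + D)) f = -(2/5)cos x + (3/10)sin x + (112/5)cos 2x - (134/5)sin 2x

g(x) = -(2/5)cos x + (3/10)sin x + (112/5)cos 2x - (134/5)sin 2x


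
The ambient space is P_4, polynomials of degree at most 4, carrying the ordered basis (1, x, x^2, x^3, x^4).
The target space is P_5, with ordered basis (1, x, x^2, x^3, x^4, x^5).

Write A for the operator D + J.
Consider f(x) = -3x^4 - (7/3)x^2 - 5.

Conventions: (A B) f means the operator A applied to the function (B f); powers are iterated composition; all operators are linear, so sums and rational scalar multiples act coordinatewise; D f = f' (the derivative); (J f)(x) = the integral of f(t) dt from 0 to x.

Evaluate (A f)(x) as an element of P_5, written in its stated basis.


D f = -12x^3 - (14/3)x
J f = -(3/5)x^5 - (7/9)x^3 - 5x
(D + J) f = -(3/5)x^5 - (115/9)x^3 - (29/3)x

the image equals g(x) = -(3/5)x^5 - (115/9)x^3 - (29/3)x


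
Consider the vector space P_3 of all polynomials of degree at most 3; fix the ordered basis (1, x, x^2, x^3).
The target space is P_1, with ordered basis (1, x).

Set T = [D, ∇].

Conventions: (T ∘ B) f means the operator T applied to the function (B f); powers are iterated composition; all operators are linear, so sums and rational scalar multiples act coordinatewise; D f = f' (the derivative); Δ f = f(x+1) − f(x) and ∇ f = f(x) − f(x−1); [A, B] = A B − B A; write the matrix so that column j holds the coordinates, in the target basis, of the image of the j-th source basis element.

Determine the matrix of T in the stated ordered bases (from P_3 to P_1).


the matrix is [[0, 0, 0, 0]; [0, 0, 0, 0]] (rows listed top to bottom)

image of 1: 0
image of x: 0
image of x^2: 0
image of x^3: 0
each image's coordinates form column j of the matrix


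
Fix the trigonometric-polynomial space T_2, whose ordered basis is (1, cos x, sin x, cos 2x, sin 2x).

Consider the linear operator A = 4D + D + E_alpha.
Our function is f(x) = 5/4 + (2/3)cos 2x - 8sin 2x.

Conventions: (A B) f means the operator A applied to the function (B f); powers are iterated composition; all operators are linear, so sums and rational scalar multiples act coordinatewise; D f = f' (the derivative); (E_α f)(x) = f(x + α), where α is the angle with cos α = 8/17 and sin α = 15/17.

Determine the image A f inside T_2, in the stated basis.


the result is g(x) = 5/4 - (75442/867)cos 2x - (2396/867)sin 2x

D f = -16cos 2x - (4/3)sin 2x
(4D) f = -64cos 2x - (16/3)sin 2x
D f = -16cos 2x - (4/3)sin 2x
E_alpha f = 5/4 - (6082/867)cos 2x + (1128/289)sin 2x
(4D + D + E_alpha) f = 5/4 - (75442/867)cos 2x - (2396/867)sin 2x


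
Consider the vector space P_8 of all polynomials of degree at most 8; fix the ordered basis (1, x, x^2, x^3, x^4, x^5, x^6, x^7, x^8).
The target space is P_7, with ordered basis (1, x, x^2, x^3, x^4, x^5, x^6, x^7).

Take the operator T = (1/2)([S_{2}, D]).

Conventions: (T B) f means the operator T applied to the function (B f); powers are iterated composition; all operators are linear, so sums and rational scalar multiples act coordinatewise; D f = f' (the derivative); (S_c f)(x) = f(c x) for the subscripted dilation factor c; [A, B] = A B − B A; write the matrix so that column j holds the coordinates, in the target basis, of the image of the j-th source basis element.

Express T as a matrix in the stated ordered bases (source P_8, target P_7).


the matrix is [[0, -1/2, 0, 0, 0, 0, 0, 0, 0]; [0, 0, -2, 0, 0, 0, 0, 0, 0]; [0, 0, 0, -6, 0, 0, 0, 0, 0]; [0, 0, 0, 0, -16, 0, 0, 0, 0]; [0, 0, 0, 0, 0, -40, 0, 0, 0]; [0, 0, 0, 0, 0, 0, -96, 0, 0]; [0, 0, 0, 0, 0, 0, 0, -224, 0]; [0, 0, 0, 0, 0, 0, 0, 0, -512]] (rows listed top to bottom)

image of 1: 0
image of x: -1/2
image of x^2: -2x
image of x^3: -6x^2
image of x^4: -16x^3
image of x^5: -40x^4
image of x^6: -96x^5
image of x^7: -224x^6
image of x^8: -512x^7
each image's coordinates form column j of the matrix


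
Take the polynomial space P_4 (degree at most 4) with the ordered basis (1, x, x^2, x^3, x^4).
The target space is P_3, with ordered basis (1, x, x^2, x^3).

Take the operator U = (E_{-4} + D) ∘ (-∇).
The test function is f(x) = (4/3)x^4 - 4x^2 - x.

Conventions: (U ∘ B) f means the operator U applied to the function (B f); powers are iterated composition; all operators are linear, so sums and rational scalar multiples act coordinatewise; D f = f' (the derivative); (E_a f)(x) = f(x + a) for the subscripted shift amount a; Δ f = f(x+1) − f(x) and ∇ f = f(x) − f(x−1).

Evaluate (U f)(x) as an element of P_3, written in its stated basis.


∇ f = (16/3)x^3 - 8x^2 - (8/3)x + 5/3
(-∇) f = -(16/3)x^3 + 8x^2 + (8/3)x - 5/3
E_{-4} (-∇) f = -(16/3)x^3 + 72x^2 - (952/3)x + 457
D (-∇) f = -16x^2 + 16x + 8/3
(E_{-4} + D) (-∇) f = -(16/3)x^3 + 56x^2 - (904/3)x + 1379/3

g(x) = -(16/3)x^3 + 56x^2 - (904/3)x + 1379/3


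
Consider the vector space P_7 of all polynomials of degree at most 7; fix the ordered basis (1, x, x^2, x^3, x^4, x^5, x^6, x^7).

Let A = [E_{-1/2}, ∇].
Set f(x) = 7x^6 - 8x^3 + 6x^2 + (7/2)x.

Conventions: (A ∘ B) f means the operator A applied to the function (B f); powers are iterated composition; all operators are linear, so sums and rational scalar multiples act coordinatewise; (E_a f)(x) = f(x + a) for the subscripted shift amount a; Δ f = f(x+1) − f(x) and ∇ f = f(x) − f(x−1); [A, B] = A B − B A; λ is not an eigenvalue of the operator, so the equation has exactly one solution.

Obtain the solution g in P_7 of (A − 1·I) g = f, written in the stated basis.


write g with unknown coordinates in the stated basis and equate coefficients in (A − 1·I) g = f
solving from the highest basis element down gives g = -7x^6 + 8x^3 - 6x^2 - (7/2)x
check: A g = 0
so A g − 1·g = 7x^6 - 8x^3 + 6x^2 + (7/2)x = f ✓

the result is g(x) = -7x^6 + 8x^3 - 6x^2 - (7/2)x


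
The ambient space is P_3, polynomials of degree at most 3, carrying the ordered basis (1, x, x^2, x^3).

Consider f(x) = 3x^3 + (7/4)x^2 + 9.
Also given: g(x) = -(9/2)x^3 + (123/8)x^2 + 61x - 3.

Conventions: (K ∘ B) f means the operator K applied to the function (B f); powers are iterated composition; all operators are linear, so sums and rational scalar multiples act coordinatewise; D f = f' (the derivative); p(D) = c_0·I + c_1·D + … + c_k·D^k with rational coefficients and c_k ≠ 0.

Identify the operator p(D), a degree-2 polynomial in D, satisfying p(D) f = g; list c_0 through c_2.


D^0 f = 3x^3 + (7/4)x^2 + 9
D^1 f = 9x^2 + (7/2)x
D^2 f = 18x + 7/2
matching coefficients of g against c_0 f + c_1 Df + … from the top degree down determines the c_i
solution: c_0 = -3/2, c_1 = 2, c_2 = 3

p(D) = -(3/2)·I + 2·D + 3·D^2, i.e. c_0 = -3/2, c_1 = 2, c_2 = 3


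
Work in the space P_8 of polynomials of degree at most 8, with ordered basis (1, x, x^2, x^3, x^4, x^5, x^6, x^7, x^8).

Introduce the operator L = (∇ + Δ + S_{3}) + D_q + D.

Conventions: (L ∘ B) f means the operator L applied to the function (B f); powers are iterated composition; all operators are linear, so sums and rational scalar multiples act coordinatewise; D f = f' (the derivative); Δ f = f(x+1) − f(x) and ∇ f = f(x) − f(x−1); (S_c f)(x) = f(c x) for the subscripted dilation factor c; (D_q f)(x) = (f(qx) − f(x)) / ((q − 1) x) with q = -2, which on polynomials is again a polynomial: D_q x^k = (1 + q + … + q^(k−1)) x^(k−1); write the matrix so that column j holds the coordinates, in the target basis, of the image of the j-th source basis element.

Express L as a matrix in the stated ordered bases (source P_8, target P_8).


the matrix is [[1, 4, 0, 2, 0, 2, 0, 2, 0]; [0, 3, 5, 0, 8, 0, 12, 0, 16]; [0, 0, 9, 12, 0, 20, 0, 42, 0]; [0, 0, 0, 27, 7, 0, 40, 0, 112]; [0, 0, 0, 0, 81, 26, 0, 70, 0]; [0, 0, 0, 0, 0, 243, -3, 0, 112]; [0, 0, 0, 0, 0, 0, 729, 64, 0]; [0, 0, 0, 0, 0, 0, 0, 2187, -61]; [0, 0, 0, 0, 0, 0, 0, 0, 6561]] (rows listed top to bottom)

image of 1: 1
image of x: 3x + 4
image of x^2: 9x^2 + 5x
image of x^3: 27x^3 + 12x^2 + 2
image of x^4: 81x^4 + 7x^3 + 8x
image of x^5: 243x^5 + 26x^4 + 20x^2 + 2
image of x^6: 729x^6 - 3x^5 + 40x^3 + 12x
image of x^7: 2187x^7 + 64x^6 + 70x^4 + 42x^2 + 2
image of x^8: 6561x^8 - 61x^7 + 112x^5 + 112x^3 + 16x
each image's coordinates form column j of the matrix


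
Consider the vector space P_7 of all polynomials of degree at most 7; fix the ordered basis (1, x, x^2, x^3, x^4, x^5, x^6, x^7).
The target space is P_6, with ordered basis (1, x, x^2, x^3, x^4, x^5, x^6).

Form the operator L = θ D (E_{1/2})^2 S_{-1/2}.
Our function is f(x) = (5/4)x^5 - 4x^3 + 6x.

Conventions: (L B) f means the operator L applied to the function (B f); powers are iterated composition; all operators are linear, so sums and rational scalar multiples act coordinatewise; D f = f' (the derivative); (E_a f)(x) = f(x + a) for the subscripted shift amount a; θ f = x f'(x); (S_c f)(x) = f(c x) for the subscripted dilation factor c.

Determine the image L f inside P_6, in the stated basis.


S_{-1/2} f = -(5/128)x^5 + (1/2)x^3 - 3x
E_{1/2} S_{-1/2} f = -(5/128)x^5 - (25/256)x^4 + (103/256)x^3 + (359/512)x^2 - (5401/2048)x - 5893/4096
E_{1/2} E_{1/2} S_{-1/2} f = -(5/128)x^5 - (25/128)x^4 + (7/64)x^3 + (71/64)x^2 - (217/128)x - 325/128
D (E_{1/2})^2 S_{-1/2} f = -(25/128)x^4 - (25/32)x^3 + (21/64)x^2 + (71/32)x - 217/128
θ D (E_{1/2})^2 S_{-1/2} f = -(25/32)x^4 - (75/32)x^3 + (21/32)x^2 + (71/32)x

g(x) = -(25/32)x^4 - (75/32)x^3 + (21/32)x^2 + (71/32)x


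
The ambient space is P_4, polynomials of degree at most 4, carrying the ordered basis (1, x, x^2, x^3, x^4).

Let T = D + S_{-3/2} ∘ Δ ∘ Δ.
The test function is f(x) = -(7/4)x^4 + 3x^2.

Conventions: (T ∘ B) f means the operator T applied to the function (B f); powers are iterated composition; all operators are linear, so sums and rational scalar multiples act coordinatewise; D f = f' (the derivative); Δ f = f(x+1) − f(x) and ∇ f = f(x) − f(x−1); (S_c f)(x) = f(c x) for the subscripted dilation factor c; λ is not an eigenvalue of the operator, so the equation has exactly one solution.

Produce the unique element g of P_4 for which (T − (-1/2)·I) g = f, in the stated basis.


write g with unknown coordinates in the stated basis and equate coefficients in (T − (-1/2)·I) g = f
solving from the highest basis element down gives g = -(7/2)x^4 + 28x^3 + 27x^2 + 144x - 634
check: T g = -14x^3 - (21/2)x^2 - 72x + 317
so T g − (-1/2)·g = -(7/4)x^4 + 3x^2 = f ✓

g(x) = -(7/2)x^4 + 28x^3 + 27x^2 + 144x - 634


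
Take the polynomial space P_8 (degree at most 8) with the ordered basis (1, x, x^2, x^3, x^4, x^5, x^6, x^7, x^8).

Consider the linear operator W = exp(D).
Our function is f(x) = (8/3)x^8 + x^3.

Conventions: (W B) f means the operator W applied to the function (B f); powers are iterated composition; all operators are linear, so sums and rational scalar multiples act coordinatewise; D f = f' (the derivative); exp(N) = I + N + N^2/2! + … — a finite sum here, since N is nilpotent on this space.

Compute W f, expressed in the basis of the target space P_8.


the result is g(x) = (8/3)x^8 + (64/3)x^7 + (224/3)x^6 + (448/3)x^5 + (560/3)x^4 + (451/3)x^3 + (233/3)x^2 + (73/3)x + 11/3

order-1 term: (64/3)x^7 + 3x^2
order-2 term: (224/3)x^6 + 3x
order-3 term: (448/3)x^5 + 1
order-4 term: (560/3)x^4
order-5 term: (448/3)x^3
order-6 term: (224/3)x^2
order-7 term: (64/3)x
order-8 term: 8/3
the series for exp(D) f terminates at order 8
exp(D) f = (8/3)x^8 + (64/3)x^7 + (224/3)x^6 + (448/3)x^5 + (560/3)x^4 + (451/3)x^3 + (233/3)x^2 + (73/3)x + 11/3


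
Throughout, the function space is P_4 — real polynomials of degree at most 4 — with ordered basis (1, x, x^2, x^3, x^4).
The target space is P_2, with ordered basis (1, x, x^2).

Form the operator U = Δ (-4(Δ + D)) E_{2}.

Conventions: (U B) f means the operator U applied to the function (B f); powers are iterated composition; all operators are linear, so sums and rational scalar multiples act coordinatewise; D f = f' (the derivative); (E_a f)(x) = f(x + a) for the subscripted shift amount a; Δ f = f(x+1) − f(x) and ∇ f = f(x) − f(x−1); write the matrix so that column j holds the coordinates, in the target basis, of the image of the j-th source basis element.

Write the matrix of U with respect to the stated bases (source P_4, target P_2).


image of 1: 0
image of x: 0
image of x^2: -16
image of x^3: -48x - 132
image of x^4: -96x^2 - 528x - 744
each image's coordinates form column j of the matrix

the matrix is [[0, 0, -16, -132, -744]; [0, 0, 0, -48, -528]; [0, 0, 0, 0, -96]] (rows listed top to bottom)


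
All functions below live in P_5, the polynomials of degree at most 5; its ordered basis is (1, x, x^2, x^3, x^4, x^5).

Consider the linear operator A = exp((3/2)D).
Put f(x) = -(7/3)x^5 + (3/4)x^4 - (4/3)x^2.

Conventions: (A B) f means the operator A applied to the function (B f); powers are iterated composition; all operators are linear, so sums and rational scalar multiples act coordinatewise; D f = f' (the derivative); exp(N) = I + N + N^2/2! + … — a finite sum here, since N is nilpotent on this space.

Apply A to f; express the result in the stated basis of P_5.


g(x) = -(7/3)x^5 - (67/4)x^4 - 48x^3 - (1679/24)x^2 - (847/16)x - 1083/64

order-1 term: -(35/2)x^4 + (9/2)x^3 - 4x
order-2 term: -(105/2)x^3 + (81/8)x^2 - 3
order-3 term: -(315/4)x^2 + (81/8)x
order-4 term: -(945/16)x + 243/64
order-5 term: -567/32
the series for exp((3/2)D) f terminates at order 5
exp((3/2)D) f = -(7/3)x^5 - (67/4)x^4 - 48x^3 - (1679/24)x^2 - (847/16)x - 1083/64


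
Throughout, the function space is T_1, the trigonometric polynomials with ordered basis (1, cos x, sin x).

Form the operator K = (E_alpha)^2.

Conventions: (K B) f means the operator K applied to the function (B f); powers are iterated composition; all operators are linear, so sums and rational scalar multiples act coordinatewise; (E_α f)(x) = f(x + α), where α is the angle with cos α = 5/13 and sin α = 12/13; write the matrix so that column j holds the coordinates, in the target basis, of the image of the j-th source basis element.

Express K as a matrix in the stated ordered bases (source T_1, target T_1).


image of 1: 1
image of cos x: -(119/169)cos x - (120/169)sin x
image of sin x: (120/169)cos x - (119/169)sin x
each image's coordinates form column j of the matrix

the matrix is [[1, 0, 0]; [0, -119/169, 120/169]; [0, -120/169, -119/169]] (rows listed top to bottom)


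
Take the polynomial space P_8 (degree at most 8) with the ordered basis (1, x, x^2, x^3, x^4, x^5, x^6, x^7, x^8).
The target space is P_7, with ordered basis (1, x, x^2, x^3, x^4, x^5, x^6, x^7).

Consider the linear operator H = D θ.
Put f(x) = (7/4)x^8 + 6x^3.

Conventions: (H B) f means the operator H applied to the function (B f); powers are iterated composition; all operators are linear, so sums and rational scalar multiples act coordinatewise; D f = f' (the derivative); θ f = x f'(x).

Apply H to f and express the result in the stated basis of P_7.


g(x) = 112x^7 + 54x^2

θ f = 14x^8 + 18x^3
D θ f = 112x^7 + 54x^2


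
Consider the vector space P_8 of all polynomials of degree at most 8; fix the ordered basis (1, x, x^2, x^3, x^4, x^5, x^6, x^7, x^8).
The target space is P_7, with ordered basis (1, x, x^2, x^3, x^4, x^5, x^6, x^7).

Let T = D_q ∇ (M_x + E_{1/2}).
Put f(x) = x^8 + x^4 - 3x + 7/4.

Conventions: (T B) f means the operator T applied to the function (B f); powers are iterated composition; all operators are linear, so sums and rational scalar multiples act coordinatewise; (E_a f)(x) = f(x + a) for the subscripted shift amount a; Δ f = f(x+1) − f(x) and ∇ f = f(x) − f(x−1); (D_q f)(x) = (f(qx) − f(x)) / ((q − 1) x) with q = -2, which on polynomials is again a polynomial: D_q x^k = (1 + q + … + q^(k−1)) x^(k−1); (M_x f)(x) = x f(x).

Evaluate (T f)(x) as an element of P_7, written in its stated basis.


M_x f = x^9 + x^5 - 3x^2 + (7/4)x
E_{1/2} f = x^8 + 4x^7 + 7x^6 + 7x^5 + (43/8)x^4 + (15/4)x^3 + (31/16)x^2 - (39/16)x + 81/256
(M_x + E_{1/2}) f = x^9 + x^8 + 4x^7 + 7x^6 + 8x^5 + (43/8)x^4 + (15/4)x^3 - (17/16)x^2 - (11/16)x + 81/256
∇ (M_x + E_{1/2}) f = 9x^8 - 28x^7 + 84x^6 - 112x^5 + 131x^4 - (173/2)x^3 + 46x^2 - (151/8)x + 15/4
D_q ∇ (M_x + E_{1/2}) f = -765x^7 - 1204x^6 - 1764x^5 - 1232x^4 - 655x^3 - (519/2)x^2 - 46x - 151/8

the image equals g(x) = -765x^7 - 1204x^6 - 1764x^5 - 1232x^4 - 655x^3 - (519/2)x^2 - 46x - 151/8


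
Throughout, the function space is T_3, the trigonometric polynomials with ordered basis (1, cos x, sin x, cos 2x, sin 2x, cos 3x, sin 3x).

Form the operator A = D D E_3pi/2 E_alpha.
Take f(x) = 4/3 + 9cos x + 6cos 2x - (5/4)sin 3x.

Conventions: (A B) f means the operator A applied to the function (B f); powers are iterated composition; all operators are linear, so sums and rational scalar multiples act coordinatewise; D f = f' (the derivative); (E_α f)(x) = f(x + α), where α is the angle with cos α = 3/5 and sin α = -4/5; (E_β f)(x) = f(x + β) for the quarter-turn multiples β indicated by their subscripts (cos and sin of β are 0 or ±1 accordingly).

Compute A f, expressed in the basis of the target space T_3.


E_alpha f = 4/3 + (27/5)cos x + (36/5)sin x - (42/25)cos 2x + (144/25)sin 2x + (11/25)cos 3x + (117/100)sin 3x
E_3pi/2 E_alpha f = 4/3 - (36/5)cos x + (27/5)sin x + (42/25)cos 2x - (144/25)sin 2x + (117/100)cos 3x - (11/25)sin 3x
D (E_3pi/2 E_alpha) f = (27/5)cos x + (36/5)sin x - (288/25)cos 2x - (84/25)sin 2x - (33/25)cos 3x - (351/100)sin 3x
D D (E_3pi/2 E_alpha) f = (36/5)cos x - (27/5)sin x - (168/25)cos 2x + (576/25)sin 2x - (1053/100)cos 3x + (99/25)sin 3x

g(x) = (36/5)cos x - (27/5)sin x - (168/25)cos 2x + (576/25)sin 2x - (1053/100)cos 3x + (99/25)sin 3x


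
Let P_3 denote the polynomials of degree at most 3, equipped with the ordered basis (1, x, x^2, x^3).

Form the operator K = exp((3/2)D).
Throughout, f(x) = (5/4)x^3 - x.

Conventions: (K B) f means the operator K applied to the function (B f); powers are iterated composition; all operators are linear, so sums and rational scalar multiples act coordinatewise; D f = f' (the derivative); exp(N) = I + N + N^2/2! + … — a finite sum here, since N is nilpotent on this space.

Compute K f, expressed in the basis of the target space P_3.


the result is g(x) = (5/4)x^3 + (45/8)x^2 + (119/16)x + 87/32

order-1 term: (45/8)x^2 - 3/2
order-2 term: (135/16)x
order-3 term: 135/32
the series for exp((3/2)D) f terminates at order 3
exp((3/2)D) f = (5/4)x^3 + (45/8)x^2 + (119/16)x + 87/32


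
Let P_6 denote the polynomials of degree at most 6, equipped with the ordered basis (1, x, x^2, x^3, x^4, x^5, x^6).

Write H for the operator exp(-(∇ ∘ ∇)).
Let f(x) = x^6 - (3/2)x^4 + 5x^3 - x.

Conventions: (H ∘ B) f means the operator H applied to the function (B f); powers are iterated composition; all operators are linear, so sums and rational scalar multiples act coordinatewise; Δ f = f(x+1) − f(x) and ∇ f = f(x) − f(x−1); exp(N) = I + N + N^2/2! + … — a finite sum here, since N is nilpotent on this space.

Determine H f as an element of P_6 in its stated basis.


the result is g(x) = x^6 - (63/2)x^4 + 125x^3 - 12x^2 - 607x + 631

order-1 term: -30x^4 + 120x^3 - 192x^2 + 114x - 11
order-2 term: 180x^2 - 720x + 762
order-3 term: -120
the series for exp(-(∇ ∘ ∇)) f terminates at order 3
exp(-(∇ ∘ ∇)) f = x^6 - (63/2)x^4 + 125x^3 - 12x^2 - 607x + 631


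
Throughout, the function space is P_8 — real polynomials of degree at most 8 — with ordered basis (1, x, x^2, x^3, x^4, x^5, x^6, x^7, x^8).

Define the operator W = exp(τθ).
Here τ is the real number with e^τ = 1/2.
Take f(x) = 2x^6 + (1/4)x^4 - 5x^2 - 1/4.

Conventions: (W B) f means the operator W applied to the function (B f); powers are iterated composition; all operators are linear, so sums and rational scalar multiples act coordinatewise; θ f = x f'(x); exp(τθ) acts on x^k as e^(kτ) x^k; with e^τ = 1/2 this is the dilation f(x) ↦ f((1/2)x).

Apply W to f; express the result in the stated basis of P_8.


the image equals g(x) = (1/32)x^6 + (1/64)x^4 - (5/4)x^2 - 1/4

exp(τθ) x^k = e^(kτ) x^k; with e^τ = 1/2 this sends x^k to (1/2)^k x^k
x^2 ↦ 1/4 x^2
x^4 ↦ 1/16 x^4
x^6 ↦ 1/64 x^6
applying this coordinatewise to f: exp(τθ) f = (1/32)x^6 + (1/64)x^4 - (5/4)x^2 - 1/4


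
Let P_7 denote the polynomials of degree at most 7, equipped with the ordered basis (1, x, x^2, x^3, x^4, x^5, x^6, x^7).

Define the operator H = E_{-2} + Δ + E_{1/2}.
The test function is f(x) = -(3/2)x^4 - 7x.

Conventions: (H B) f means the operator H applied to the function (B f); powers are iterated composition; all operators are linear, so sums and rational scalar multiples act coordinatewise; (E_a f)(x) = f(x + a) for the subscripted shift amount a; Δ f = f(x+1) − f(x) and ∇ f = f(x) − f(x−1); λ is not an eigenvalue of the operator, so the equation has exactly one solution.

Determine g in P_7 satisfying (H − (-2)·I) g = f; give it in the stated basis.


write g with unknown coordinates in the stated basis and equate coefficients in (H − (-2)·I) g = f
solving from the highest basis element down gives g = -(3/8)x^4 - (3/16)x^3 + (369/128)x^2 - (1469/512)x - 11735/4096
check: H g = -(3/4)x^4 + (3/8)x^3 - (369/64)x^2 - (323/256)x + 11735/2048
so H g − (-2)·g = -(3/2)x^4 - 7x = f ✓

the result is g(x) = -(3/8)x^4 - (3/16)x^3 + (369/128)x^2 - (1469/512)x - 11735/4096


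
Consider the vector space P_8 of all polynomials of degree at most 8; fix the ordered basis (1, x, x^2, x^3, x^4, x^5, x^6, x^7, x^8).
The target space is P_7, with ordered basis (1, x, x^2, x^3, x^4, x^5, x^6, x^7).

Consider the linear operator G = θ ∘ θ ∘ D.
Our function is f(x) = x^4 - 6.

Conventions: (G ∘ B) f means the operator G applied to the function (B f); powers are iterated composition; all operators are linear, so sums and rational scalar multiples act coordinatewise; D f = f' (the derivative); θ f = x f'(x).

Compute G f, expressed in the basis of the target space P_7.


D f = 4x^3
θ D f = 12x^3
θ θ D f = 36x^3

the result is g(x) = 36x^3


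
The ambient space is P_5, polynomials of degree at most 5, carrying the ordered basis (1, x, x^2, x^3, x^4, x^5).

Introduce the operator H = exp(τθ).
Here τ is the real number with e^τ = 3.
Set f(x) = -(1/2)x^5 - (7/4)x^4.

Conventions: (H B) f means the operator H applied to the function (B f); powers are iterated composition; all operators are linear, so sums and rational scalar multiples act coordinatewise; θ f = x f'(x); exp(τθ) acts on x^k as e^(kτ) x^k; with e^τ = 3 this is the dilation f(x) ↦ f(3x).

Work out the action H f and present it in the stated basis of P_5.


the result is g(x) = -(243/2)x^5 - (567/4)x^4

exp(τθ) x^k = e^(kτ) x^k; with e^τ = 3 this sends x^k to 3^k x^k
x^4 ↦ 81 x^4
x^5 ↦ 243 x^5
applying this coordinatewise to f: exp(τθ) f = -(243/2)x^5 - (567/4)x^4


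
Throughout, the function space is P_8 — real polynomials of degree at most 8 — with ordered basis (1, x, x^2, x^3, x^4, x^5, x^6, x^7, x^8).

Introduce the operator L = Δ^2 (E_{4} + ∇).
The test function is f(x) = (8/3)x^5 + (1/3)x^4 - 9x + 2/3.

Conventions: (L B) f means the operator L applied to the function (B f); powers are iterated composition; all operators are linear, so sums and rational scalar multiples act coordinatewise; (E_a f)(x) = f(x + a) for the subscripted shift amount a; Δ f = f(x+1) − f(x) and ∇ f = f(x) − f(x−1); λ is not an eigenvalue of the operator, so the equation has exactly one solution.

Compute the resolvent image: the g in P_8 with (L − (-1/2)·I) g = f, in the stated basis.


write g with unknown coordinates in the stated basis and equate coefficients in (L − (-1/2)·I) g = f
solving from the highest basis element down gives g = (16/3)x^5 + (2/3)x^4 - (640/3)x^3 - 3856x^2 - (43190/3)x + 8540/3
check: L g = (320/3)x^3 + 1928x^2 + (21568/3)x - 4268/3
so L g − (-1/2)·g = (8/3)x^5 + (1/3)x^4 - 9x + 2/3 = f ✓

g(x) = (16/3)x^5 + (2/3)x^4 - (640/3)x^3 - 3856x^2 - (43190/3)x + 8540/3


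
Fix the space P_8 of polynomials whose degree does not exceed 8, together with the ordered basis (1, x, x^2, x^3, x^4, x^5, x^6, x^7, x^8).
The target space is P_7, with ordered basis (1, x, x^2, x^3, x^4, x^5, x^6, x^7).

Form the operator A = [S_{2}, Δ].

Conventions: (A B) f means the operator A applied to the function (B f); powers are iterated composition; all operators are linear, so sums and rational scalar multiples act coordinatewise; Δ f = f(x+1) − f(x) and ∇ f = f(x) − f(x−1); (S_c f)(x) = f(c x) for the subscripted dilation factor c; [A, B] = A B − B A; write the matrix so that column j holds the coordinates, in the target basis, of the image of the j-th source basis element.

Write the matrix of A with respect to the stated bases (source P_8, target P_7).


image of 1: 0
image of x: -1
image of x^2: -4x - 3
image of x^3: -12x^2 - 18x - 7
image of x^4: -32x^3 - 72x^2 - 56x - 15
image of x^5: -80x^4 - 240x^3 - 280x^2 - 150x - 31
image of x^6: -192x^5 - 720x^4 - 1120x^3 - 900x^2 - 372x - 63
image of x^7: -448x^6 - 2016x^5 - 3920x^4 - 4200x^3 - 2604x^2 - 882x - 127
image of x^8: -1024x^7 - 5376x^6 - 12544x^5 - 16800x^4 - 13888x^3 - 7056x^2 - 2032x - 255
each image's coordinates form column j of the matrix

the matrix is [[0, -1, -3, -7, -15, -31, -63, -127, -255]; [0, 0, -4, -18, -56, -150, -372, -882, -2032]; [0, 0, 0, -12, -72, -280, -900, -2604, -7056]; [0, 0, 0, 0, -32, -240, -1120, -4200, -13888]; [0, 0, 0, 0, 0, -80, -720, -3920, -16800]; [0, 0, 0, 0, 0, 0, -192, -2016, -12544]; [0, 0, 0, 0, 0, 0, 0, -448, -5376]; [0, 0, 0, 0, 0, 0, 0, 0, -1024]] (rows listed top to bottom)


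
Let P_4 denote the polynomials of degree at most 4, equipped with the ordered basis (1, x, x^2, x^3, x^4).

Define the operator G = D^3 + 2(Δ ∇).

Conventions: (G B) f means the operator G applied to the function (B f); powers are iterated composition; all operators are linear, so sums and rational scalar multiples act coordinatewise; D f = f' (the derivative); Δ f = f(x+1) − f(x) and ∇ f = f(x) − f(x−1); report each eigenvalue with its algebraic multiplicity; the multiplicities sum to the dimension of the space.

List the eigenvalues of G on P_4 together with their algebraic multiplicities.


image of 1: 0
image of x: 0
image of x^2: 4
image of x^3: 12x + 6
image of x^4: 24x^2 + 24x + 4
the matrix is upper triangular; its diagonal is (0, 0, 0, 0, 0)
for a triangular matrix the eigenvalues are the diagonal entries, with algebraic multiplicity their repetition count

λ = 0 (multiplicity 5)


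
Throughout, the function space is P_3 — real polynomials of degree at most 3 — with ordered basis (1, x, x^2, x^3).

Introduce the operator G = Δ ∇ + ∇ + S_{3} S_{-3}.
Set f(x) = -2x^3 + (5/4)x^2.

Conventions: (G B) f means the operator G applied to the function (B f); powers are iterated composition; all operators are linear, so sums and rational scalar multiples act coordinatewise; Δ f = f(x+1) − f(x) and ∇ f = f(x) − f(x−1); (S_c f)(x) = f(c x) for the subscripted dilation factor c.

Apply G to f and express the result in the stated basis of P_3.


g(x) = 1458x^3 + (381/4)x^2 - (7/2)x - 3/4

∇ f = -6x^2 + (17/2)x - 13/4
Δ ∇ f = -12x + 5/2
∇ f = -6x^2 + (17/2)x - 13/4
S_{-3} f = 54x^3 + (45/4)x^2
S_{3} S_{-3} f = 1458x^3 + (405/4)x^2
(Δ ∇ + ∇ + S_{3} S_{-3}) f = 1458x^3 + (381/4)x^2 - (7/2)x - 3/4


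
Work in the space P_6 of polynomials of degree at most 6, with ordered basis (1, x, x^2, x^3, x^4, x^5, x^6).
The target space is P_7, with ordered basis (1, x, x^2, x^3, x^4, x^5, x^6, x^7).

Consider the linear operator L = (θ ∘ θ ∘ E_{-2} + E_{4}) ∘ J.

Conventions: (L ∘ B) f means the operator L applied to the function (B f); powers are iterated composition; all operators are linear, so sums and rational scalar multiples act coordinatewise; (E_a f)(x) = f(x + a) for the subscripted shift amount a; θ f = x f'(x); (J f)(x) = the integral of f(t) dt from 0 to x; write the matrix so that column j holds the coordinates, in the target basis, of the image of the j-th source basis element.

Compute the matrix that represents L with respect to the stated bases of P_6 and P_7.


image of 1: 2x + 4
image of x: (5/2)x^2 + 2x + 8
image of x^2: (10/3)x^3 - 4x^2 + 20x + 64/3
image of x^3: (17/4)x^4 - 14x^3 + 48x^2 + 56x + 64
image of x^4: (26/5)x^5 - 28x^4 + 104x^3 + 64x^2 + 272x + 1024/5
image of x^5: (37/6)x^6 - 46x^5 + 200x^4 - (80/3)x^3 + 800x^2 + 992x + 2048/3
image of x^6: (50/7)x^7 - 68x^6 + 348x^5 - 320x^4 + 2000x^3 + 2688x^2 + 4160x + 16384/7
each image's coordinates form column j of the matrix

the matrix is [[4, 8, 64/3, 64, 1024/5, 2048/3, 16384/7]; [2, 2, 20, 56, 272, 992, 4160]; [0, 5/2, -4, 48, 64, 800, 2688]; [0, 0, 10/3, -14, 104, -80/3, 2000]; [0, 0, 0, 17/4, -28, 200, -320]; [0, 0, 0, 0, 26/5, -46, 348]; [0, 0, 0, 0, 0, 37/6, -68]; [0, 0, 0, 0, 0, 0, 50/7]] (rows listed top to bottom)


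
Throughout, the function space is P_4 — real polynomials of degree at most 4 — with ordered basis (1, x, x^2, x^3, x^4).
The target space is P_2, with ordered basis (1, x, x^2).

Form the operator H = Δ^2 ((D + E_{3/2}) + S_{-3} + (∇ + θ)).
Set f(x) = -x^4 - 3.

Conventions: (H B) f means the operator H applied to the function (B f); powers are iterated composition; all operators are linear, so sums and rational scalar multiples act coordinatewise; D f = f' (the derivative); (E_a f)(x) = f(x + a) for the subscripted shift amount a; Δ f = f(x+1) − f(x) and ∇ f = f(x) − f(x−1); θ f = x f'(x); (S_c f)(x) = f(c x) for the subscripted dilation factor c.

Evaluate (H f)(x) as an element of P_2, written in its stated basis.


the image equals g(x) = -1032x^2 - 2148x - 1303

D f = -4x^3
E_{3/2} f = -x^4 - 6x^3 - (27/2)x^2 - (27/2)x - 129/16
(D + E_{3/2}) f = -x^4 - 10x^3 - (27/2)x^2 - (27/2)x - 129/16
S_{-3} f = -81x^4 - 3
∇ f = -4x^3 + 6x^2 - 4x + 1
θ f = -4x^4
(∇ + θ) f = -4x^4 - 4x^3 + 6x^2 - 4x + 1
((D + E_{3/2}) + S_{-3} + (∇ + θ)) f = -86x^4 - 14x^3 - (15/2)x^2 - (35/2)x - 161/16
Δ ((D + E_{3/2}) + S_{-3} + (∇ + θ)) f = -344x^3 - 558x^2 - 401x - 125
Δ Δ ((D + E_{3/2}) + S_{-3} + (∇ + θ)) f = -1032x^2 - 2148x - 1303


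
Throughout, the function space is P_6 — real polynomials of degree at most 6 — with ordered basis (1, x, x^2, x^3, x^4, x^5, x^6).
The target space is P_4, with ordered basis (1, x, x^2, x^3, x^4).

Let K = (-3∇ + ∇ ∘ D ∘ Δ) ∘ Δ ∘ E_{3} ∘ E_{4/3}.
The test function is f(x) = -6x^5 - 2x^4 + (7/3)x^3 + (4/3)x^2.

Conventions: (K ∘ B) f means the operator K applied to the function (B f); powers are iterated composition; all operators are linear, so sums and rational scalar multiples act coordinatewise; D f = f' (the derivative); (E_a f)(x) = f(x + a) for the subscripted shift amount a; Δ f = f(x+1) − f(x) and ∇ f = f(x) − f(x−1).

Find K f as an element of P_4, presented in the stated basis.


E_{4/3} f = -6x^5 - 42x^4 - 115x^3 - (1376/9)x^2 - (880/9)x - 640/27
E_{3} E_{4/3} f = -6x^5 - 132x^4 - 1159x^3 - (45683/9)x^2 - (99775/9)x - 260767/27
Δ E_{3} E_{4/3} f = -30x^4 - 588x^3 - 4329x^2 - (127681/9)x - 17459
∇ (Δ ∘ E_{3} ∘ E_{4/3}) f = -120x^3 - 1584x^2 - 7014x - 93742/9
(-3∇) (Δ ∘ E_{3} ∘ E_{4/3}) f = 360x^3 + 4752x^2 + 21042x + 93742/3
Δ (Δ ∘ E_{3} ∘ E_{4/3}) f = -120x^3 - 1944x^2 - 10542x - 172204/9
D Δ (Δ ∘ E_{3} ∘ E_{4/3}) f = -360x^2 - 3888x - 10542
∇ D Δ (Δ ∘ E_{3} ∘ E_{4/3}) f = -720x - 3528
(-3∇ + ∇ ∘ D ∘ Δ) (Δ ∘ E_{3} ∘ E_{4/3}) f = 360x^3 + 4752x^2 + 20322x + 83158/3

the result is g(x) = 360x^3 + 4752x^2 + 20322x + 83158/3


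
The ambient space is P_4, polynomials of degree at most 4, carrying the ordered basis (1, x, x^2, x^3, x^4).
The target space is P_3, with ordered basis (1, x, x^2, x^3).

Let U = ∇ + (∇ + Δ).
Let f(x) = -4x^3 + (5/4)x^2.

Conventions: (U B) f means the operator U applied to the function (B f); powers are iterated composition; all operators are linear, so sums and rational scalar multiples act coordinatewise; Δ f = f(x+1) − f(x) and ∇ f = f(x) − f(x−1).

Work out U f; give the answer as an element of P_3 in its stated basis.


g(x) = -36x^2 + (39/2)x - 53/4

∇ f = -12x^2 + (29/2)x - 21/4
∇ f = -12x^2 + (29/2)x - 21/4
Δ f = -12x^2 - (19/2)x - 11/4
(∇ + Δ) f = -24x^2 + 5x - 8
(∇ + (∇ + Δ)) f = -36x^2 + (39/2)x - 53/4


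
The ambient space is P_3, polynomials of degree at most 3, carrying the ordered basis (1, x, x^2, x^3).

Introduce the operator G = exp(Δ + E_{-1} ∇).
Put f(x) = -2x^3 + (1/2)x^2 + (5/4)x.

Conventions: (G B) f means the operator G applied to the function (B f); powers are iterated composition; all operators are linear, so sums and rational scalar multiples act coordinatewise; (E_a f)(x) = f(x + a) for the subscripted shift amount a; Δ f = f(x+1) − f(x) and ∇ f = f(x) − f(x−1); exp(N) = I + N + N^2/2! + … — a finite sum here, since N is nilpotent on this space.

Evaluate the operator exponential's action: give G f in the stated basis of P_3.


order-1 term: -12x^2 + 14x - 29/2
order-2 term: -24x + 26
order-3 term: -16
the series for exp(Δ + E_{-1} ∇) f terminates at order 3
exp(Δ + E_{-1} ∇) f = -2x^3 - (23/2)x^2 - (35/4)x - 9/2

g(x) = -2x^3 - (23/2)x^2 - (35/4)x - 9/2


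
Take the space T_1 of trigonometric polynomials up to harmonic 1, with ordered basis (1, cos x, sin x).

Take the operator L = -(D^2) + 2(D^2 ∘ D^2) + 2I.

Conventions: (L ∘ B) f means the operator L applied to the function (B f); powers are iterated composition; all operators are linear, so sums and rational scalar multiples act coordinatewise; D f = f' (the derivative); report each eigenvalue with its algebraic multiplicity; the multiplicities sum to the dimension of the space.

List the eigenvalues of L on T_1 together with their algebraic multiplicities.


λ = 2 (multiplicity 1), λ = 5 (multiplicity 2)

image of 1: 2
image of cos x: 5cos x
image of sin x: 5sin x
the matrix is diagonal; its diagonal is (2, 5, 5)
for a triangular matrix the eigenvalues are the diagonal entries, with algebraic multiplicity their repetition count


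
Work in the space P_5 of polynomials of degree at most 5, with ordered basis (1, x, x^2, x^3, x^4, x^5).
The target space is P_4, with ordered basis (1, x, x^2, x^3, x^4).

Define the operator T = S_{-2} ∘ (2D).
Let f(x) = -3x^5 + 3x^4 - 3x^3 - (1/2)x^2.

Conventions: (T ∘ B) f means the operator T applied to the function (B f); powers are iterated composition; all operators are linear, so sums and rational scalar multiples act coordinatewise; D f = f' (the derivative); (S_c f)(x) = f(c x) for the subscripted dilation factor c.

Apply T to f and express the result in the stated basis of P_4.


D f = -15x^4 + 12x^3 - 9x^2 - x
(2D) f = -30x^4 + 24x^3 - 18x^2 - 2x
S_{-2} (2D) f = -480x^4 - 192x^3 - 72x^2 + 4x

the image equals g(x) = -480x^4 - 192x^3 - 72x^2 + 4x


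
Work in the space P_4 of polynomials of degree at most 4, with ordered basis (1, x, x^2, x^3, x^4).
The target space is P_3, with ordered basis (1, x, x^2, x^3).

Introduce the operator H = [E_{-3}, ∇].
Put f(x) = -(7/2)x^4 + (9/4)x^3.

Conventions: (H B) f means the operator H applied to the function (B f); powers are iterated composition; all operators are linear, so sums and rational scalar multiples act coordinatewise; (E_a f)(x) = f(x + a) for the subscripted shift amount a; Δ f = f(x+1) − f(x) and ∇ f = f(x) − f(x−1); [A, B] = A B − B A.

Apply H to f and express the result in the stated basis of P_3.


∇ f = -14x^3 + (111/4)x^2 - (83/4)x + 23/4
E_{-3} ∇ f = -14x^3 + (615/4)x^2 - (2261/4)x + 2783/4
E_{-3} f = -(7/2)x^4 + (177/4)x^3 - (837/4)x^2 + (1755/4)x - 1377/4
∇ E_{-3} f = -14x^3 + (615/4)x^2 - (2261/4)x + 2783/4
[E_{-3}, ∇] f = 0

g(x) = 0


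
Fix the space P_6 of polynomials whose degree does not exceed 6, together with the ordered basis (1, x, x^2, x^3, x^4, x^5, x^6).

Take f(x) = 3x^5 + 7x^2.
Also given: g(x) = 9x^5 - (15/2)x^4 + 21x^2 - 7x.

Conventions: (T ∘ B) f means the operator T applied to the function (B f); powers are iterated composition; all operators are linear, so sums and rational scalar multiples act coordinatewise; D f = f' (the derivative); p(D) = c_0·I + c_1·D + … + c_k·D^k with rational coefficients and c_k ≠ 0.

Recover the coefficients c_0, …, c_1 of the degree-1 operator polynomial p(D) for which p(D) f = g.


D^0 f = 3x^5 + 7x^2
D^1 f = 15x^4 + 14x
matching coefficients of g against c_0 f + c_1 Df + … from the top degree down determines the c_i
solution: c_0 = 3, c_1 = -1/2

p(D) = 3·I − (1/2)·D, i.e. c_0 = 3, c_1 = -1/2
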